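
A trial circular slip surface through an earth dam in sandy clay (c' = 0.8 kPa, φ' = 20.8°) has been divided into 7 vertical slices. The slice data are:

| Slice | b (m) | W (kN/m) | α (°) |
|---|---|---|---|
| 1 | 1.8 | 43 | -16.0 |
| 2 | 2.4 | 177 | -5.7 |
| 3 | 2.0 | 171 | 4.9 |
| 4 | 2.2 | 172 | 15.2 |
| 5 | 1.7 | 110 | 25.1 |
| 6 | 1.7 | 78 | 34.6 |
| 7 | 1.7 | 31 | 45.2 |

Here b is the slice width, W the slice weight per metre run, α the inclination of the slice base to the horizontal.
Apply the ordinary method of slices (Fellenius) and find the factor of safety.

FS = 2.04

Ordinary method of slices: FS = Σ[c'·Δl_i + (W_i cosα_i)·tanφ'] / Σ W_i sinα_i, with Δl_i = b_i / cosα_i.
Slice 1: Δl = 1.8/cos(-16.0°) = 1.873 m; N'_1 = 43·cos(-16.0°) = 41.3; c'Δl = 1.50; W sinα = -11.9
Slice 2: Δl = 2.4/cos(-5.7°) = 2.412 m; N'_2 = 177·cos(-5.7°) = 176.1; c'Δl = 1.93; W sinα = -17.6
Slice 3: Δl = 2.0/cos4.9° = 2.007 m; N'_3 = 171·cos4.9° = 170.4; c'Δl = 1.61; W sinα = 14.6
Slice 4: Δl = 2.2/cos15.2° = 2.280 m; N'_4 = 172·cos15.2° = 166.0; c'Δl = 1.82; W sinα = 45.1
Slice 5: Δl = 1.7/cos25.1° = 1.877 m; N'_5 = 110·cos25.1° = 99.6; c'Δl = 1.50; W sinα = 46.7
Slice 6: Δl = 1.7/cos34.6° = 2.065 m; N'_6 = 78·cos34.6° = 64.2; c'Δl = 1.65; W sinα = 44.3
Slice 7: Δl = 1.7/cos45.2° = 2.413 m; N'_7 = 31·cos45.2° = 21.8; c'Δl = 1.93; W sinα = 22.0
Σc'Δl = 11.9 kN/m; ΣN' = 739.5 kN/m; ΣW sinα = 143.2 kN/m
Resisting = 11.9 + 739.5·tan20.8° = 11.9 + 280.9 = 292.8 kN/m
FS = 292.8 / 143.2 = 2.045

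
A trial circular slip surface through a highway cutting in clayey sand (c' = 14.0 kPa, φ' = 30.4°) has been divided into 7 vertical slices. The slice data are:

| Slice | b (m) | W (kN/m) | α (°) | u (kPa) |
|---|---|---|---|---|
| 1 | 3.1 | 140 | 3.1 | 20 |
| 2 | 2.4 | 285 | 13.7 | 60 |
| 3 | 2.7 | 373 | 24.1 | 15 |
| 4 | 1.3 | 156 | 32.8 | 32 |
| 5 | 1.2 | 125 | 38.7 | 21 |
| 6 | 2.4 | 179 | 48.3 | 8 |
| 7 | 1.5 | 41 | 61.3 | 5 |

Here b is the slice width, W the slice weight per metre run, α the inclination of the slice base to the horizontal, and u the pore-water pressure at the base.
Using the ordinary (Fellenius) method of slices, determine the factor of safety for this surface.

Ordinary method of slices: FS = Σ[c'·Δl_i + (W_i cosα_i − u_i·Δl_i)·tanφ'] / Σ W_i sinα_i, with Δl_i = b_i / cosα_i.
Slice 1: Δl = 3.1/cos3.1° = 3.105 m; N'_1 = 140·cos3.1° − 20·3.105 = 77.7; c'Δl = 43.46; W sinα = 7.6
Slice 2: Δl = 2.4/cos13.7° = 2.470 m; N'_2 = 285·cos13.7° − 60·2.470 = 128.7; c'Δl = 34.58; W sinα = 67.5
Slice 3: Δl = 2.7/cos24.1° = 2.958 m; N'_3 = 373·cos24.1° − 15·2.958 = 296.1; c'Δl = 41.41; W sinα = 152.3
Slice 4: Δl = 1.3/cos32.8° = 1.547 m; N'_4 = 156·cos32.8° − 32·1.547 = 81.6; c'Δl = 21.65; W sinα = 84.5
Slice 5: Δl = 1.2/cos38.7° = 1.538 m; N'_5 = 125·cos38.7° − 21·1.538 = 65.3; c'Δl = 21.53; W sinα = 78.2
Slice 6: Δl = 2.4/cos48.3° = 3.608 m; N'_6 = 179·cos48.3° − 8·3.608 = 90.2; c'Δl = 50.51; W sinα = 133.6
Slice 7: Δl = 1.5/cos61.3° = 3.124 m; N'_7 = 41·cos61.3° − 5·3.124 = 4.1; c'Δl = 43.73; W sinα = 36.0
Σc'Δl = 256.9 kN/m; ΣN' = 743.7 kN/m; ΣW sinα = 559.7 kN/m
Resisting = 256.9 + 743.7·tan30.4° = 256.9 + 436.3 = 693.2 kN/m
FS = 693.2 / 559.7 = 1.239

FS = 1.24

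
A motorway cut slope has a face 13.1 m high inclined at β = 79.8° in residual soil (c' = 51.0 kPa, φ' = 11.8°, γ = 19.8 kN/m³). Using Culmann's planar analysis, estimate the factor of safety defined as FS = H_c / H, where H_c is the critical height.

FS = 1.21

H_c = (4c'/γ) · sinβ cosφ' / [1 − cos(β − φ')]
    = (4·51.0/19.8) · sin79.8°·cos11.8° / [1 − cos68.0°]
    = 10.303 · 0.9634 / 0.6254 = 15.87 m
FS = H_c / H = 15.87 / 13.1 = 1.212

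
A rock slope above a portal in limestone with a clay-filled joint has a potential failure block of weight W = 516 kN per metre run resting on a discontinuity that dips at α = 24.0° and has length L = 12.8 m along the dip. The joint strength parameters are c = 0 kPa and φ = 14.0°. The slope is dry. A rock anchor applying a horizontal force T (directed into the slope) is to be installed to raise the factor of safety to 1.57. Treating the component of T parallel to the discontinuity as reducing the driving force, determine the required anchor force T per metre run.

Resolving forces along and normal to the sliding plane, with the horizontal anchor force T adding T·sinα to the effective normal force and T·cosα acting up the plane against the driving force:
FS = [cL + (W cosα + T sinα) tanφ] / [W sinα − T cosα]
Without the anchor: N' = 471.4 kN/m, driving T_d = 209.9 kN/m, resisting R = 0·12.8 + 471.4·tan14.0° = 117.5 kN/m, FS = 0.56.
Setting FS = 1.57 and solving for T:
1.57·(209.9 − T cos24.0°) = 117.5 + T sin24.0°·tan14.0°
T·(sin24.0°·tan14.0° + 1.57·cos24.0°) = 1.57·209.9 − 117.5
T·(0.4067·0.2493 + 1.57·0.9135) = 329.5 − 117.5 = 212.0
T·1.5357 = 212.0
T = 138.0 kN/m

T = 138 kN/m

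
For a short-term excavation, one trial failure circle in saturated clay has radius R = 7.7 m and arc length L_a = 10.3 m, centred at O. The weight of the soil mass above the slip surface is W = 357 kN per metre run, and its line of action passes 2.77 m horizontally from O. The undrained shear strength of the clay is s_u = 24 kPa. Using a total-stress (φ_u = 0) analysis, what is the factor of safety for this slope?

FS = 1.92

Taking moments about the centre O, the resisting moment is provided by the undrained shear strength acting along the arc:
M_R = s_u·L_a·R = 24·10.30·7.7 = 1903.4 kN·m/m
M_D = W·d = 357·2.77 = 988.9 kN·m/m
FS = M_R / M_D = 1903.4 / 988.9 = 1.925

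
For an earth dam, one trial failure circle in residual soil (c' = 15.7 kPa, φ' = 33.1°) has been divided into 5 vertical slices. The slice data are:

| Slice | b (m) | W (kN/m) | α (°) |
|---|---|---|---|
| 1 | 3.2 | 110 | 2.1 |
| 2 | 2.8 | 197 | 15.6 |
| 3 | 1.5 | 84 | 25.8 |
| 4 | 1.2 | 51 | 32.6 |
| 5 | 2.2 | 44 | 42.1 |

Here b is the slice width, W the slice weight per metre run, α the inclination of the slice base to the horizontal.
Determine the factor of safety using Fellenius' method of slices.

FS = 3.22

Ordinary method of slices: FS = Σ[c'·Δl_i + (W_i cosα_i)·tanφ'] / Σ W_i sinα_i, with Δl_i = b_i / cosα_i.
Slice 1: Δl = 3.2/cos2.1° = 3.202 m; N'_1 = 110·cos2.1° = 109.9; c'Δl = 50.27; W sinα = 4.0
Slice 2: Δl = 2.8/cos15.6° = 2.907 m; N'_2 = 197·cos15.6° = 189.7; c'Δl = 45.64; W sinα = 53.0
Slice 3: Δl = 1.5/cos25.8° = 1.666 m; N'_3 = 84·cos25.8° = 75.6; c'Δl = 26.16; W sinα = 36.6
Slice 4: Δl = 1.2/cos32.6° = 1.424 m; N'_4 = 51·cos32.6° = 43.0; c'Δl = 22.36; W sinα = 27.5
Slice 5: Δl = 2.2/cos42.1° = 2.965 m; N'_5 = 44·cos42.1° = 32.6; c'Δl = 46.55; W sinα = 29.5
Σc'Δl = 191.0 kN/m; ΣN' = 450.9 kN/m; ΣW sinα = 150.5 kN/m
Resisting = 191.0 + 450.9·tan33.1° = 191.0 + 293.9 = 484.9 kN/m
FS = 484.9 / 150.5 = 3.221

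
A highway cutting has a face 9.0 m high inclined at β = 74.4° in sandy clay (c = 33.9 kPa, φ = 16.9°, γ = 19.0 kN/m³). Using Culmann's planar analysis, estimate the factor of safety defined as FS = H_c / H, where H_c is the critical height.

H_c = (4c/γ) · sinβ cosφ / [1 − cos(β − φ)]
    = (4·33.9/19.0) · sin74.4°·cos16.9° / [1 − cos57.5°]
    = 7.137 · 0.9216 / 0.4627 = 14.21 m
FS = H_c / H = 14.21 / 9.0 = 1.579

FS = 1.58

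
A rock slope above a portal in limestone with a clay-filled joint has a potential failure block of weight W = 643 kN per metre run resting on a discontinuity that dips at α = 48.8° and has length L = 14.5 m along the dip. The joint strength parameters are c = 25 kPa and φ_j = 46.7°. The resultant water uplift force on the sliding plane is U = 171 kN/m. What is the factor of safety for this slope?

Resolving the block weight along and normal to the plane and applying the Mohr–Coulomb strength on the joint:
N' = W cosα − U = 643·cos48.8° − 171 = 252.5 kN/m
Driving force T = W sinα = 643·sin48.8° = 483.8 kN/m
Resisting force R = c·L + N'·tanφ_j = 25·14.5 + 252.5·tan46.7° = 362.5 + 268.0 = 630.5 kN/m
FS = R / T = 630.5 / 483.8 = 1.303

FS = 1.30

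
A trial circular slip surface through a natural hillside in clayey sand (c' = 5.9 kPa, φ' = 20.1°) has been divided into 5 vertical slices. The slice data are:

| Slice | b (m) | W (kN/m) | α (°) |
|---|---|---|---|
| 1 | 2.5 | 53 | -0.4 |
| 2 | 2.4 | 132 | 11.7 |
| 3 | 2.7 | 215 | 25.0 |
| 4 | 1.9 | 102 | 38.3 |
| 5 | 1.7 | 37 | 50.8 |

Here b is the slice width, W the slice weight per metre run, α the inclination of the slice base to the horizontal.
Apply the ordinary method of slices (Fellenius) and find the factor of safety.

Ordinary method of slices: FS = Σ[c'·Δl_i + (W_i cosα_i)·tanφ'] / Σ W_i sinα_i, with Δl_i = b_i / cosα_i.
Slice 1: Δl = 2.5/cos(-0.4°) = 2.500 m; N'_1 = 53·cos(-0.4°) = 53.0; c'Δl = 14.75; W sinα = -0.4
Slice 2: Δl = 2.4/cos11.7° = 2.451 m; N'_2 = 132·cos11.7° = 129.3; c'Δl = 14.46; W sinα = 26.8
Slice 3: Δl = 2.7/cos25.0° = 2.979 m; N'_3 = 215·cos25.0° = 194.9; c'Δl = 17.58; W sinα = 90.9
Slice 4: Δl = 1.9/cos38.3° = 2.421 m; N'_4 = 102·cos38.3° = 80.0; c'Δl = 14.28; W sinα = 63.2
Slice 5: Δl = 1.7/cos50.8° = 2.690 m; N'_5 = 37·cos50.8° = 23.4; c'Δl = 15.87; W sinα = 28.7
Σc'Δl = 76.9 kN/m; ΣN' = 480.5 kN/m; ΣW sinα = 209.2 kN/m
Resisting = 76.9 + 480.5·tan20.1° = 76.9 + 175.9 = 252.8 kN/m
FS = 252.8 / 209.2 = 1.209

FS = 1.21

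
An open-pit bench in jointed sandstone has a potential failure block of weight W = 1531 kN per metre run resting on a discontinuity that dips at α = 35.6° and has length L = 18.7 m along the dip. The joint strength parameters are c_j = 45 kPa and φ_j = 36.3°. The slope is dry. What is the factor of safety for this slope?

Resolving the block weight along and normal to the plane and applying the Mohr–Coulomb strength on the joint:
N' = W cosα = 1531·cos35.6° = 1244.9 kN/m
Driving force T = W sinα = 1531·sin35.6° = 891.2 kN/m
Resisting force R = c_j·L + N'·tanφ_j = 45·18.7 + 1244.9·tan36.3° = 841.5 + 914.4 = 1755.9 kN/m
FS = R / T = 1755.9 / 891.2 = 1.970

FS = 1.97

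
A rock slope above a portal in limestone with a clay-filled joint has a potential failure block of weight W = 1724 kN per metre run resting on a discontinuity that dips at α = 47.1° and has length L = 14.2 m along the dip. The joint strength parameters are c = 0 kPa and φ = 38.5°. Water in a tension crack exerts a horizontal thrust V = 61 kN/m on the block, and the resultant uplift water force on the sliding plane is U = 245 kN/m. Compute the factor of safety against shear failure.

Resolving the block weight along and normal to the plane and applying the Mohr–Coulomb strength on the joint:
N' = W cosα − U − V sinα = 1724·cos47.1° − 245 − 61·sin47.1° = 883.9 kN/m
Driving force T = W sinα + V cosα = 1724·sin47.1° + 61·cos47.1° = 1304.4 kN/m
Resisting force R = c·L + N'·tanφ = 0·14.2 + 883.9·tan38.5° = 0.0 + 703.1 = 703.1 kN/m
FS = R / T = 703.1 / 1304.4 = 0.539

FS = 0.54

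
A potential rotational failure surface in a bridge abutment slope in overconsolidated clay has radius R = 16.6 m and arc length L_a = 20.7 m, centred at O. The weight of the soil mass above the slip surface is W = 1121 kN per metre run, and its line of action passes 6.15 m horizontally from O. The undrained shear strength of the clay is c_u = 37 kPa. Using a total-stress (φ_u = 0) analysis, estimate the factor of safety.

Taking moments about the centre O, the resisting moment is provided by the undrained shear strength acting along the arc:
M_R = c_u·L_a·R = 37·20.70·16.6 = 12713.9 kN·m/m
M_D = W·d = 1121·6.15 = 6894.2 kN·m/m
FS = M_R / M_D = 12713.9 / 6894.2 = 1.844

FS = 1.84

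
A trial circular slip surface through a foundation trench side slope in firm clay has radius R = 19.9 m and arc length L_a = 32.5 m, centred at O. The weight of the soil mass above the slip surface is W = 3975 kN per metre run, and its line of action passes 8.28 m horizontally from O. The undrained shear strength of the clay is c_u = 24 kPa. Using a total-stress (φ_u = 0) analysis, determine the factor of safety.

FS = 0.47

Taking moments about the centre O, the resisting moment is provided by the undrained shear strength acting along the arc:
M_R = c_u·L_a·R = 24·32.50·19.9 = 15522.0 kN·m/m
M_D = W·d = 3975·8.28 = 32913.0 kN·m/m
FS = M_R / M_D = 15522.0 / 32913.0 = 0.472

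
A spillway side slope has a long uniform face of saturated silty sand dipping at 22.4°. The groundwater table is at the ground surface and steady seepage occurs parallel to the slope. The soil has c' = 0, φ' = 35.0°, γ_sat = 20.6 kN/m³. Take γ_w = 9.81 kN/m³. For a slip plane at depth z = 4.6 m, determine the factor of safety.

With seepage parallel to the slope and the water table at the surface, the effective normal stress on the slip plane uses the buoyant unit weight γ' = γ_sat − γ_w while the driving shear stress uses γ_sat:
FS = [c' + γ' z cos²β tanφ'] / [γ_sat z sinβ cosβ]
(For c' = 0 this reduces to FS = (γ'/γ_sat)·tanφ'/tanβ.)
γ' = 20.6 − 9.81 = 10.79 kN/m³
Numerator = 0.0 + 10.79·4.6·cos²22.4°·tan35.0° = 0.0 + 10.79·4.6·0.8548·0.7002 = 29.707 kPa
Denominator = 20.6·4.6·sin22.4°·cos22.4° = 20.6·4.6·0.3811·0.9245 = 33.386 kPa
FS = 29.707 / 33.386 = 0.890

FS = 0.89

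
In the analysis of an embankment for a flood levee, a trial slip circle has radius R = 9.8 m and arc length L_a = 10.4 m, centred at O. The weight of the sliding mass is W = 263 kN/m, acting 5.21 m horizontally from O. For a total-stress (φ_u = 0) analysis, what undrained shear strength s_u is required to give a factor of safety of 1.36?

s_u = 18.3 kPa

FS = s_u·L_a·R / (W·d), so s_u = FS·W·d / (L_a·R).
s_u = 1.36·263·5.21 / (10.40·9.8) = 1863.5 / 101.92 = 18.28 kPa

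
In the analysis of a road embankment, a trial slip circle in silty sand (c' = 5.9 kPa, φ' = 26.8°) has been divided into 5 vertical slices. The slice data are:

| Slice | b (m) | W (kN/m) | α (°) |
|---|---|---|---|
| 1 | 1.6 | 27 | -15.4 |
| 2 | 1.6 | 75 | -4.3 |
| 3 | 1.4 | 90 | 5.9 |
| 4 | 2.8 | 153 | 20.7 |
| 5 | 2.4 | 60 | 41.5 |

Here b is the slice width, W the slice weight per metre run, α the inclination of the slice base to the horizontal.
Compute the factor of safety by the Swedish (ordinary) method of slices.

FS = 2.83

Ordinary method of slices: FS = Σ[c'·Δl_i + (W_i cosα_i)·tanφ'] / Σ W_i sinα_i, with Δl_i = b_i / cosα_i.
Slice 1: Δl = 1.6/cos(-15.4°) = 1.660 m; N'_1 = 27·cos(-15.4°) = 26.0; c'Δl = 9.79; W sinα = -7.2
Slice 2: Δl = 1.6/cos(-4.3°) = 1.605 m; N'_2 = 75·cos(-4.3°) = 74.8; c'Δl = 9.47; W sinα = -5.6
Slice 3: Δl = 1.4/cos5.9° = 1.407 m; N'_3 = 90·cos5.9° = 89.5; c'Δl = 8.30; W sinα = 9.3
Slice 4: Δl = 2.8/cos20.7° = 2.993 m; N'_4 = 153·cos20.7° = 143.1; c'Δl = 17.66; W sinα = 54.1
Slice 5: Δl = 2.4/cos41.5° = 3.204 m; N'_5 = 60·cos41.5° = 44.9; c'Δl = 18.91; W sinα = 39.8
Σc'Δl = 64.1 kN/m; ΣN' = 378.4 kN/m; ΣW sinα = 90.3 kN/m
Resisting = 64.1 + 378.4·tan26.8° = 64.1 + 191.1 = 255.3 kN/m
FS = 255.3 / 90.3 = 2.827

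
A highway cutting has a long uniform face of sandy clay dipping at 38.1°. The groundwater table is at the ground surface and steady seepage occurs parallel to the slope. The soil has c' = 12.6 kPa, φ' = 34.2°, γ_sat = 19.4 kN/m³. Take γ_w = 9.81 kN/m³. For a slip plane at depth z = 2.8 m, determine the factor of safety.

With seepage parallel to the slope and the water table at the surface, the effective normal stress on the slip plane uses the buoyant unit weight γ' = γ_sat − γ_w while the driving shear stress uses γ_sat:
FS = [c' + γ' z cos²β tanφ'] / [γ_sat z sinβ cosβ]
γ' = 19.4 − 9.81 = 9.59 kN/m³
Numerator = 12.6 + 9.59·2.8·cos²38.1°·tan34.2° = 12.6 + 9.59·2.8·0.6193·0.6796 = 23.901 kPa
Denominator = 19.4·2.8·sin38.1°·cos38.1° = 19.4·2.8·0.6170·0.7869 = 26.376 kPa
FS = 23.901 / 26.376 = 0.906

FS = 0.91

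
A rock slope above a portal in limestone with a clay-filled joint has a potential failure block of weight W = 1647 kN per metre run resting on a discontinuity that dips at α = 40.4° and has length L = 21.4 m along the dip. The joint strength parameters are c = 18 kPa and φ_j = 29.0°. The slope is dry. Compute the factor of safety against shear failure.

FS = 1.01

Resolving the block weight along and normal to the plane and applying the Mohr–Coulomb strength on the joint:
N' = W cosα = 1647·cos40.4° = 1254.3 kN/m
Driving force T = W sinα = 1647·sin40.4° = 1067.5 kN/m
Resisting force R = c·L + N'·tanφ_j = 18·21.4 + 1254.3·tan29.0° = 385.2 + 695.2 = 1080.4 kN/m
FS = R / T = 1080.4 / 1067.5 = 1.012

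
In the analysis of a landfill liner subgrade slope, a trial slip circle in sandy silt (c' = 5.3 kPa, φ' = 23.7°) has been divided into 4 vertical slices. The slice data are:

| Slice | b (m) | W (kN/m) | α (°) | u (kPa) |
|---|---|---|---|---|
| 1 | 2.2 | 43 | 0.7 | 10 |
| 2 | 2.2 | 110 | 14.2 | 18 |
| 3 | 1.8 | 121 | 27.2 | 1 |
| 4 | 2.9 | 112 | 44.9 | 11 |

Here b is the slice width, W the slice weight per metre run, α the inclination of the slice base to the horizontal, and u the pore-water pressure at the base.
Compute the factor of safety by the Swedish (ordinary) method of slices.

FS = 0.96

Ordinary method of slices: FS = Σ[c'·Δl_i + (W_i cosα_i − u_i·Δl_i)·tanφ'] / Σ W_i sinα_i, with Δl_i = b_i / cosα_i.
Slice 1: Δl = 2.2/cos0.7° = 2.200 m; N'_1 = 43·cos0.7° − 10·2.200 = 21.0; c'Δl = 11.66; W sinα = 0.5
Slice 2: Δl = 2.2/cos14.2° = 2.269 m; N'_2 = 110·cos14.2° − 18·2.269 = 65.8; c'Δl = 12.03; W sinα = 27.0
Slice 3: Δl = 1.8/cos27.2° = 2.024 m; N'_3 = 121·cos27.2° − 1·2.024 = 105.6; c'Δl = 10.73; W sinα = 55.3
Slice 4: Δl = 2.9/cos44.9° = 4.094 m; N'_4 = 112·cos44.9° − 11·4.094 = 34.3; c'Δl = 21.70; W sinα = 79.1
Σc'Δl = 56.1 kN/m; ΣN' = 226.7 kN/m; ΣW sinα = 161.9 kN/m
Resisting = 56.1 + 226.7·tan23.7° = 56.1 + 99.5 = 155.6 kN/m
FS = 155.6 / 161.9 = 0.961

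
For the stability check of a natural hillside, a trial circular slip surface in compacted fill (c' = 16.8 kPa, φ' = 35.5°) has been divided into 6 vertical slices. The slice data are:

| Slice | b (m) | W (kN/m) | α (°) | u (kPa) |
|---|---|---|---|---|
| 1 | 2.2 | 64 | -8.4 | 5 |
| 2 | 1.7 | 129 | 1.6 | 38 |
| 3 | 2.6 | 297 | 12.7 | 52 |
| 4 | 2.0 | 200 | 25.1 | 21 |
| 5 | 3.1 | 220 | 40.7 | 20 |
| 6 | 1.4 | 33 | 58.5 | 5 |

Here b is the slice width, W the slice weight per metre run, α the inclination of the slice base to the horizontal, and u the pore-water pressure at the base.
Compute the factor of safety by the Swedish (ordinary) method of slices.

Ordinary method of slices: FS = Σ[c'·Δl_i + (W_i cosα_i − u_i·Δl_i)·tanφ'] / Σ W_i sinα_i, with Δl_i = b_i / cosα_i.
Slice 1: Δl = 2.2/cos(-8.4°) = 2.224 m; N'_1 = 64·cos(-8.4°) − 5·2.224 = 52.2; c'Δl = 37.36; W sinα = -9.3
Slice 2: Δl = 1.7/cos1.6° = 1.701 m; N'_2 = 129·cos1.6° − 38·1.701 = 64.3; c'Δl = 28.57; W sinα = 3.6
Slice 3: Δl = 2.6/cos12.7° = 2.665 m; N'_3 = 297·cos12.7° − 52·2.665 = 151.1; c'Δl = 44.78; W sinα = 65.3
Slice 4: Δl = 2.0/cos25.1° = 2.209 m; N'_4 = 200·cos25.1° − 21·2.209 = 134.7; c'Δl = 37.10; W sinα = 84.8
Slice 5: Δl = 3.1/cos40.7° = 4.089 m; N'_5 = 220·cos40.7° − 20·4.089 = 85.0; c'Δl = 68.69; W sinα = 143.5
Slice 6: Δl = 1.4/cos58.5° = 2.679 m; N'_6 = 33·cos58.5° − 5·2.679 = 3.8; c'Δl = 45.01; W sinα = 28.1
Σc'Δl = 261.5 kN/m; ΣN' = 491.3 kN/m; ΣW sinα = 316.0 kN/m
Resisting = 261.5 + 491.3·tan35.5° = 261.5 + 350.4 = 611.9 kN/m
FS = 611.9 / 316.0 = 1.937

FS = 1.94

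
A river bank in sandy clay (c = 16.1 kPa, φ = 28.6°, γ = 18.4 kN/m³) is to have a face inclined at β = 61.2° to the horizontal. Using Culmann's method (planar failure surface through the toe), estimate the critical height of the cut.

Culmann's analysis gives the critical failure plane at α_cr = (β + φ)/2 = (61.2 + 28.6)/2 = 44.9°, and the critical height
H_c = (4c/γ) · sinβ cosφ / [1 − cos(β − φ)]
    = (4·16.1/18.4) · sin61.2°·cos28.6° / [1 − cos(32.6°)]
    = 3.500 · 0.8763·0.8780 / [1 − 0.8425]
    = 3.500 · 0.7694 / 0.1575
    = 17.09 m

H_c = 17.09 m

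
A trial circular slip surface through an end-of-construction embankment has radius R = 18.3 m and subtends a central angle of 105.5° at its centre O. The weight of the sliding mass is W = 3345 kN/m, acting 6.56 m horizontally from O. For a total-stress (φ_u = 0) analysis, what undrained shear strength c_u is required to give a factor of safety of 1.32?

FS = c_u·L_a·R / (W·d), so c_u = FS·W·d / (L_a·R).
Arc length L_a = R·θ = 18.3·(105.5°·π/180) = 18.3·1.8413 = 33.70 m
c_u = 1.32·3345·6.56 / (33.70·18.3) = 28965.0 / 616.64 = 46.97 kPa

c_u = 47.0 kPa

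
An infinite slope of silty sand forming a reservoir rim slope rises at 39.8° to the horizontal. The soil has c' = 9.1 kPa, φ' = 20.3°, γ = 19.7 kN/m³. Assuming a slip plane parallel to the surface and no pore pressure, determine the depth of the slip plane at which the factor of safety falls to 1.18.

z = 1.28 m

Setting FS = 1.18 in FS = [c' + γz cos²β tanφ'] / [γz sinβ cosβ] and solving for z:
z = c' / [γ cosβ (FS·sinβ − cosβ·tanφ')]
  = 9.1 / [19.7·cos39.8°·(1.18·sin39.8° − cos39.8°·tan20.3°)]
  = 9.1 / [19.7·0.7683·(1.18·0.6401 − 0.7683·0.3699)]
  = 9.1 / 7.1307 = 1.276 m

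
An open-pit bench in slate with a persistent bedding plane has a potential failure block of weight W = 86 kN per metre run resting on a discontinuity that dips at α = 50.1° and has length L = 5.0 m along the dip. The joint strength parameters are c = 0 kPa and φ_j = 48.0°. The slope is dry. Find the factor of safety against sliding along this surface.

FS = 0.93

Resolving the block weight along and normal to the plane and applying the Mohr–Coulomb strength on the joint:
N' = W cosα = 86·cos50.1° = 55.2 kN/m
Driving force T = W sinα = 86·sin50.1° = 66.0 kN/m
Resisting force R = c·L + N'·tanφ_j = 0·5.0 + 55.2·tan48.0° = 0.0 + 61.3 = 61.3 kN/m
FS = R / T = 61.3 / 66.0 = 0.929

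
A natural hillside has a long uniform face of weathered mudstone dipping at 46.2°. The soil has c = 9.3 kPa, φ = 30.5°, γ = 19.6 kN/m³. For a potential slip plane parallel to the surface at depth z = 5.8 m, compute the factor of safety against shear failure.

For an infinite slope with a slip plane parallel to the surface (no pore pressure): FS = [c + γz cos²β tanφ] / [γz sinβ cosβ].
γz = 19.6·5.8 = 113.68 kN/m²
Numerator = 9.3 + 113.68·cos²46.2°·tan30.5° = 9.3 + 113.68·0.4791·0.5890 = 41.379 kPa
Denominator = 113.68·sin46.2°·cos46.2° = 113.68·0.7218·0.6921 = 56.790 kPa
FS = 41.379 / 56.790 = 0.729

FS = 0.73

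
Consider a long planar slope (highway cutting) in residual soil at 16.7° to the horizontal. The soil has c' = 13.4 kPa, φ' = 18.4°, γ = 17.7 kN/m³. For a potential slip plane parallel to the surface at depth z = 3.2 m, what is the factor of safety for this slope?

FS = 1.97

For an infinite slope with a slip plane parallel to the surface (no pore pressure): FS = [c' + γz cos²β tanφ'] / [γz sinβ cosβ].
γz = 17.7·3.2 = 56.64 kN/m²
Numerator = 13.4 + 56.64·cos²16.7°·tan18.4° = 13.4 + 56.64·0.9174·0.3327 = 30.686 kPa
Denominator = 56.64·sin16.7°·cos16.7° = 56.64·0.2874·0.9578 = 15.590 kPa
FS = 30.686 / 15.590 = 1.968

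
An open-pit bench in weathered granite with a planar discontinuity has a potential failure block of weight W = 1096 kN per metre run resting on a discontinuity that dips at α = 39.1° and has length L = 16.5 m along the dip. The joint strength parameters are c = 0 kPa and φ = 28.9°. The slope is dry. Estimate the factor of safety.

FS = 0.68

Resolving the block weight along and normal to the plane and applying the Mohr–Coulomb strength on the joint:
N' = W cosα = 1096·cos39.1° = 850.5 kN/m
Driving force T = W sinα = 1096·sin39.1° = 691.2 kN/m
Resisting force R = c·L + N'·tanφ = 0·16.5 + 850.5·tan28.9° = 0.0 + 469.5 = 469.5 kN/m
FS = R / T = 469.5 / 691.2 = 0.679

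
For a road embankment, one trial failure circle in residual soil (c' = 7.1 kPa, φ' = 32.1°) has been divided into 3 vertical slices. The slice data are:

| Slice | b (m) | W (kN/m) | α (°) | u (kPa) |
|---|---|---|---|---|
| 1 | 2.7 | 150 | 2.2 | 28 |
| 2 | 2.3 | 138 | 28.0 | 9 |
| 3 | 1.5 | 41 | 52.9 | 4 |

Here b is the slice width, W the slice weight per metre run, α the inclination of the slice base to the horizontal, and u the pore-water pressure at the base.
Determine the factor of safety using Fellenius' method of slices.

Ordinary method of slices: FS = Σ[c'·Δl_i + (W_i cosα_i − u_i·Δl_i)·tanφ'] / Σ W_i sinα_i, with Δl_i = b_i / cosα_i.
Slice 1: Δl = 2.7/cos2.2° = 2.702 m; N'_1 = 150·cos2.2° − 28·2.702 = 74.2; c'Δl = 19.18; W sinα = 5.8
Slice 2: Δl = 2.3/cos28.0° = 2.605 m; N'_2 = 138·cos28.0° − 9·2.605 = 98.4; c'Δl = 18.49; W sinα = 64.8
Slice 3: Δl = 1.5/cos52.9° = 2.487 m; N'_3 = 41·cos52.9° − 4·2.487 = 14.8; c'Δl = 17.66; W sinα = 32.7
Σc'Δl = 55.3 kN/m; ΣN' = 187.4 kN/m; ΣW sinα = 103.2 kN/m
Resisting = 55.3 + 187.4·tan32.1° = 55.3 + 117.6 = 172.9 kN/m
FS = 172.9 / 103.2 = 1.675

FS = 1.67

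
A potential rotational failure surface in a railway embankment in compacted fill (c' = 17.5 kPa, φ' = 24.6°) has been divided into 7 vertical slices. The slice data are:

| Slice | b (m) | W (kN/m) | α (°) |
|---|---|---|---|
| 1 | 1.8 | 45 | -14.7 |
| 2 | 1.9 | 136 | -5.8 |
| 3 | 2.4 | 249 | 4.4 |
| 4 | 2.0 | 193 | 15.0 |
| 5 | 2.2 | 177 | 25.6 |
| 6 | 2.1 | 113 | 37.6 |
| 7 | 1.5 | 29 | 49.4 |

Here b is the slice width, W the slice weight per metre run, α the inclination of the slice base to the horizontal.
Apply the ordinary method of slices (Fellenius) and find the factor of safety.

FS = 3.21

Ordinary method of slices: FS = Σ[c'·Δl_i + (W_i cosα_i)·tanφ'] / Σ W_i sinα_i, with Δl_i = b_i / cosα_i.
Slice 1: Δl = 1.8/cos(-14.7°) = 1.861 m; N'_1 = 45·cos(-14.7°) = 43.5; c'Δl = 32.57; W sinα = -11.4
Slice 2: Δl = 1.9/cos(-5.8°) = 1.910 m; N'_2 = 136·cos(-5.8°) = 135.3; c'Δl = 33.42; W sinα = -13.7
Slice 3: Δl = 2.4/cos4.4° = 2.407 m; N'_3 = 249·cos4.4° = 248.3; c'Δl = 42.12; W sinα = 19.1
Slice 4: Δl = 2.0/cos15.0° = 2.071 m; N'_4 = 193·cos15.0° = 186.4; c'Δl = 36.23; W sinα = 50.0
Slice 5: Δl = 2.2/cos25.6° = 2.439 m; N'_5 = 177·cos25.6° = 159.6; c'Δl = 42.69; W sinα = 76.5
Slice 6: Δl = 2.1/cos37.6° = 2.651 m; N'_6 = 113·cos37.6° = 89.5; c'Δl = 46.38; W sinα = 68.9
Slice 7: Δl = 1.5/cos49.4° = 2.305 m; N'_7 = 29·cos49.4° = 18.9; c'Δl = 40.34; W sinα = 22.0
Σc'Δl = 273.8 kN/m; ΣN' = 881.5 kN/m; ΣW sinα = 211.3 kN/m
Resisting = 273.8 + 881.5·tan24.6° = 273.8 + 403.6 = 677.4 kN/m
FS = 677.4 / 211.3 = 3.205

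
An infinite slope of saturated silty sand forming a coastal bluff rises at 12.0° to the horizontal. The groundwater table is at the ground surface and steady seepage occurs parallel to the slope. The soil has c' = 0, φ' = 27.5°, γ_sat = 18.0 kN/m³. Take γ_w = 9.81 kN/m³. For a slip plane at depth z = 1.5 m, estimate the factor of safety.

With seepage parallel to the slope and the water table at the surface, the effective normal stress on the slip plane uses the buoyant unit weight γ' = γ_sat − γ_w while the driving shear stress uses γ_sat:
FS = [c' + γ' z cos²β tanφ'] / [γ_sat z sinβ cosβ]
(For c' = 0 this reduces to FS = (γ'/γ_sat)·tanφ'/tanβ.)
γ' = 18.0 − 9.81 = 8.19 kN/m³
Numerator = 0.0 + 8.19·1.5·cos²12.0°·tan27.5° = 0.0 + 8.19·1.5·0.9568·0.5206 = 6.119 kPa
Denominator = 18.0·1.5·sin12.0°·cos12.0° = 18.0·1.5·0.2079·0.9781 = 5.491 kPa
FS = 6.119 / 5.491 = 1.114

FS = 1.11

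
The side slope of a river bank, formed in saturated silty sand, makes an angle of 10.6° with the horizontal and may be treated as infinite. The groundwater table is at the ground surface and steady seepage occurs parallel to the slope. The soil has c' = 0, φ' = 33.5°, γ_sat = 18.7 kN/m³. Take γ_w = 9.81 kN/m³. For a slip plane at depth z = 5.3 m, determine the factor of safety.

With seepage parallel to the slope and the water table at the surface, the effective normal stress on the slip plane uses the buoyant unit weight γ' = γ_sat − γ_w while the driving shear stress uses γ_sat:
FS = [c' + γ' z cos²β tanφ'] / [γ_sat z sinβ cosβ]
(For c' = 0 this reduces to FS = (γ'/γ_sat)·tanφ'/tanβ.)
γ' = 18.7 − 9.81 = 8.89 kN/m³
Numerator = 0.0 + 8.89·5.3·cos²10.6°·tan33.5° = 0.0 + 8.89·5.3·0.9662·0.6619 = 30.131 kPa
Denominator = 18.7·5.3·sin10.6°·cos10.6° = 18.7·5.3·0.1840·0.9829 = 17.920 kPa
FS = 30.131 / 17.920 = 1.681

FS = 1.68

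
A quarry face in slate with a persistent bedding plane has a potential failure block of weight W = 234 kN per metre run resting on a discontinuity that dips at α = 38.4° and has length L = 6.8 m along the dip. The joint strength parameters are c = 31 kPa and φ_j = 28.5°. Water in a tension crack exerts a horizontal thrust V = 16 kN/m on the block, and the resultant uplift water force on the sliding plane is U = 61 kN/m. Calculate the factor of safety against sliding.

Resolving the block weight along and normal to the plane and applying the Mohr–Coulomb strength on the joint:
N' = W cosα − U − V sinα = 234·cos38.4° − 61 − 16·sin38.4° = 112.4 kN/m
Driving force T = W sinα + V cosα = 234·sin38.4° + 16·cos38.4° = 157.9 kN/m
Resisting force R = c·L + N'·tanφ_j = 31·6.8 + 112.4·tan28.5° = 210.8 + 61.1 = 271.9 kN/m
FS = R / T = 271.9 / 157.9 = 1.722

FS = 1.72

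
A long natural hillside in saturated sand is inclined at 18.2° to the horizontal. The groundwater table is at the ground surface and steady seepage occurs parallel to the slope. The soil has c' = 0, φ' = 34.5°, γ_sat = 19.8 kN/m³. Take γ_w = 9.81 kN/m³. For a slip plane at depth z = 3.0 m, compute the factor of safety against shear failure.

With seepage parallel to the slope and the water table at the surface, the effective normal stress on the slip plane uses the buoyant unit weight γ' = γ_sat − γ_w while the driving shear stress uses γ_sat:
FS = [c' + γ' z cos²β tanφ'] / [γ_sat z sinβ cosβ]
(For c' = 0 this reduces to FS = (γ'/γ_sat)·tanφ'/tanβ.)
γ' = 19.8 − 9.81 = 9.99 kN/m³
Numerator = 0.0 + 9.99·3.0·cos²18.2°·tan34.5° = 0.0 + 9.99·3.0·0.9024·0.6873 = 18.588 kPa
Denominator = 19.8·3.0·sin18.2°·cos18.2° = 19.8·3.0·0.3123·0.9500 = 17.625 kPa
FS = 18.588 / 17.625 = 1.055

FS = 1.05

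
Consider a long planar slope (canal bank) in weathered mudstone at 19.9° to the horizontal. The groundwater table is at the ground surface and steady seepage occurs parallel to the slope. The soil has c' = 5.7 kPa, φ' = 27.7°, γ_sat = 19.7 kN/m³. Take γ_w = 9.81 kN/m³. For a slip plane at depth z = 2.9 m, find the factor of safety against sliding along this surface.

FS = 1.04

With seepage parallel to the slope and the water table at the surface, the effective normal stress on the slip plane uses the buoyant unit weight γ' = γ_sat − γ_w while the driving shear stress uses γ_sat:
FS = [c' + γ' z cos²β tanφ'] / [γ_sat z sinβ cosβ]
γ' = 19.7 − 9.81 = 9.89 kN/m³
Numerator = 5.7 + 9.89·2.9·cos²19.9°·tan27.7° = 5.7 + 9.89·2.9·0.8841·0.5250 = 19.013 kPa
Denominator = 19.7·2.9·sin19.9°·cos19.9° = 19.7·2.9·0.3404·0.9403 = 18.285 kPa
FS = 19.013 / 18.285 = 1.040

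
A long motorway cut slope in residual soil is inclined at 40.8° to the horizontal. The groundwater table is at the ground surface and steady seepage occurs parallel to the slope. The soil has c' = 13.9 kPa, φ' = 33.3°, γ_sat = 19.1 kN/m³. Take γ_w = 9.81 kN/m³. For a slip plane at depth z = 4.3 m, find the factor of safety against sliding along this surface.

With seepage parallel to the slope and the water table at the surface, the effective normal stress on the slip plane uses the buoyant unit weight γ' = γ_sat − γ_w while the driving shear stress uses γ_sat:
FS = [c' + γ' z cos²β tanφ'] / [γ_sat z sinβ cosβ]
γ' = 19.1 − 9.81 = 9.29 kN/m³
Numerator = 13.9 + 9.29·4.3·cos²40.8°·tan33.3° = 13.9 + 9.29·4.3·0.5730·0.6569 = 28.937 kPa
Denominator = 19.1·4.3·sin40.8°·cos40.8° = 19.1·4.3·0.6534·0.7570 = 40.624 kPa
FS = 28.937 / 40.624 = 0.712

FS = 0.71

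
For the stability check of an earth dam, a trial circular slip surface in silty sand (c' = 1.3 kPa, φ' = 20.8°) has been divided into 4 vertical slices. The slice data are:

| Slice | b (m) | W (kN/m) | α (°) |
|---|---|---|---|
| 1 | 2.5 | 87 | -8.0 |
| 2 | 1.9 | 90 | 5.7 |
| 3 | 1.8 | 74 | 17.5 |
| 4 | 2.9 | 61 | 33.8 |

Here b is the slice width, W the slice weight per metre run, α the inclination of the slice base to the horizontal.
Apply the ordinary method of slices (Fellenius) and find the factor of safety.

Ordinary method of slices: FS = Σ[c'·Δl_i + (W_i cosα_i)·tanφ'] / Σ W_i sinα_i, with Δl_i = b_i / cosα_i.
Slice 1: Δl = 2.5/cos(-8.0°) = 2.525 m; N'_1 = 87·cos(-8.0°) = 86.2; c'Δl = 3.28; W sinα = -12.1
Slice 2: Δl = 1.9/cos5.7° = 1.909 m; N'_2 = 90·cos5.7° = 89.6; c'Δl = 2.48; W sinα = 8.9
Slice 3: Δl = 1.8/cos17.5° = 1.887 m; N'_3 = 74·cos17.5° = 70.6; c'Δl = 2.45; W sinα = 22.3
Slice 4: Δl = 2.9/cos33.8° = 3.490 m; N'_4 = 61·cos33.8° = 50.7; c'Δl = 4.54; W sinα = 33.9
Σc'Δl = 12.8 kN/m; ΣN' = 297.0 kN/m; ΣW sinα = 53.0 kN/m
Resisting = 12.8 + 297.0·tan20.8° = 12.8 + 112.8 = 125.6 kN/m
FS = 125.6 / 53.0 = 2.368

FS = 2.37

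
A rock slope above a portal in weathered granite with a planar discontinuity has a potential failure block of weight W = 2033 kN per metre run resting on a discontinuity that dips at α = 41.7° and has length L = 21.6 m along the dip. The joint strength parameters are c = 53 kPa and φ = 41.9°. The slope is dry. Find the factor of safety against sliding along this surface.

FS = 1.85

Resolving the block weight along and normal to the plane and applying the Mohr–Coulomb strength on the joint:
N' = W cosα = 2033·cos41.7° = 1517.9 kN/m
Driving force T = W sinα = 2033·sin41.7° = 1352.4 kN/m
Resisting force R = c·L + N'·tanφ = 53·21.6 + 1517.9·tan41.9° = 1144.8 + 1361.9 = 2506.7 kN/m
FS = R / T = 2506.7 / 1352.4 = 1.854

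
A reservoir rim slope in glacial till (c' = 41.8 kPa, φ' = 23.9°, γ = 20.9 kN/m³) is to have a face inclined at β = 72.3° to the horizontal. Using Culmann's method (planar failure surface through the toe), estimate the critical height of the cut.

H_c = 20.73 m

Culmann's analysis gives the critical failure plane at α_cr = (β + φ')/2 = (72.3 + 23.9)/2 = 48.1°, and the critical height
H_c = (4c'/γ) · sinβ cosφ' / [1 − cos(β − φ')]
    = (4·41.8/20.9) · sin72.3°·cos23.9° / [1 − cos(48.4°)]
    = 8.000 · 0.9527·0.9143 / [1 − 0.6639]
    = 8.000 · 0.8710 / 0.3361
    = 20.73 m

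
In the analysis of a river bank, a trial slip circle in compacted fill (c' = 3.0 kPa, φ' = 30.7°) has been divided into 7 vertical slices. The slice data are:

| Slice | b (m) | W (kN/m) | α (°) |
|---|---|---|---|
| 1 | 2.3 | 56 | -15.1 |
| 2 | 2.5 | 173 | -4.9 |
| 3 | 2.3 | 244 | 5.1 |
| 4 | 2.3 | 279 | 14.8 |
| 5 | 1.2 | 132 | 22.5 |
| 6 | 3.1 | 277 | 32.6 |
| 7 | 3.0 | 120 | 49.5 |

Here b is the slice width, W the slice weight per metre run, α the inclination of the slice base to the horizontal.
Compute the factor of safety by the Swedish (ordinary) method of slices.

Ordinary method of slices: FS = Σ[c'·Δl_i + (W_i cosα_i)·tanφ'] / Σ W_i sinα_i, with Δl_i = b_i / cosα_i.
Slice 1: Δl = 2.3/cos(-15.1°) = 2.382 m; N'_1 = 56·cos(-15.1°) = 54.1; c'Δl = 7.15; W sinα = -14.6
Slice 2: Δl = 2.5/cos(-4.9°) = 2.509 m; N'_2 = 173·cos(-4.9°) = 172.4; c'Δl = 7.53; W sinα = -14.8
Slice 3: Δl = 2.3/cos5.1° = 2.309 m; N'_3 = 244·cos5.1° = 243.0; c'Δl = 6.93; W sinα = 21.7
Slice 4: Δl = 2.3/cos14.8° = 2.379 m; N'_4 = 279·cos14.8° = 269.7; c'Δl = 7.14; W sinα = 71.3
Slice 5: Δl = 1.2/cos22.5° = 1.299 m; N'_5 = 132·cos22.5° = 122.0; c'Δl = 3.90; W sinα = 50.5
Slice 6: Δl = 3.1/cos32.6° = 3.680 m; N'_6 = 277·cos32.6° = 233.4; c'Δl = 11.04; W sinα = 149.2
Slice 7: Δl = 3.0/cos49.5° = 4.619 m; N'_7 = 120·cos49.5° = 77.9; c'Δl = 13.86; W sinα = 91.2
Σc'Δl = 57.5 kN/m; ΣN' = 1172.5 kN/m; ΣW sinα = 354.6 kN/m
Resisting = 57.5 + 1172.5·tan30.7° = 57.5 + 696.2 = 753.7 kN/m
FS = 753.7 / 354.6 = 2.125

FS = 2.13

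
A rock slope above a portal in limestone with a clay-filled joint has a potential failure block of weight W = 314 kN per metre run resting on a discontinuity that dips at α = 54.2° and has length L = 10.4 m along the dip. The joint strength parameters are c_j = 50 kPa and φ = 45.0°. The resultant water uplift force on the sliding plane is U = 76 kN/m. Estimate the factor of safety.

Resolving the block weight along and normal to the plane and applying the Mohr–Coulomb strength on the joint:
N' = W cosα − U = 314·cos54.2° − 76 = 107.7 kN/m
Driving force T = W sinα = 314·sin54.2° = 254.7 kN/m
Resisting force R = c_j·L + N'·tanφ = 50·10.4 + 107.7·tan45.0° = 520.0 + 107.7 = 627.7 kN/m
FS = R / T = 627.7 / 254.7 = 2.465

FS = 2.46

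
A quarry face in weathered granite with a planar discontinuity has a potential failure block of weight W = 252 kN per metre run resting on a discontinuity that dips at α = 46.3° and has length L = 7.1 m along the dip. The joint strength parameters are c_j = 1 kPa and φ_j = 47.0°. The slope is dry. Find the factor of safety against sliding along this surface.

Resolving the block weight along and normal to the plane and applying the Mohr–Coulomb strength on the joint:
N' = W cosα = 252·cos46.3° = 174.1 kN/m
Driving force T = W sinα = 252·sin46.3° = 182.2 kN/m
Resisting force R = c_j·L + N'·tanφ_j = 1·7.1 + 174.1·tan47.0° = 7.1 + 186.7 = 193.8 kN/m
FS = R / T = 193.8 / 182.2 = 1.064

FS = 1.06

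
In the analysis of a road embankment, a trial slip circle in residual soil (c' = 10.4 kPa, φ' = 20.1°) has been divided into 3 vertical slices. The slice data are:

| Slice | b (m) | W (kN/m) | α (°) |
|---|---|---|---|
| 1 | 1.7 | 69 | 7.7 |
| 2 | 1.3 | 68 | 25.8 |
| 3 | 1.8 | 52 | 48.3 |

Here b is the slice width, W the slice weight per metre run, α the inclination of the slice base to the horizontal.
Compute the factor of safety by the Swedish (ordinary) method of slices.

Ordinary method of slices: FS = Σ[c'·Δl_i + (W_i cosα_i)·tanφ'] / Σ W_i sinα_i, with Δl_i = b_i / cosα_i.
Slice 1: Δl = 1.7/cos7.7° = 1.715 m; N'_1 = 69·cos7.7° = 68.4; c'Δl = 17.84; W sinα = 9.2
Slice 2: Δl = 1.3/cos25.8° = 1.444 m; N'_2 = 68·cos25.8° = 61.2; c'Δl = 15.02; W sinα = 29.6
Slice 3: Δl = 1.8/cos48.3° = 2.706 m; N'_3 = 52·cos48.3° = 34.6; c'Δl = 28.14; W sinα = 38.8
Σc'Δl = 61.0 kN/m; ΣN' = 164.2 kN/m; ΣW sinα = 77.7 kN/m
Resisting = 61.0 + 164.2·tan20.1° = 61.0 + 60.1 = 121.1 kN/m
FS = 121.1 / 77.7 = 1.559

FS = 1.56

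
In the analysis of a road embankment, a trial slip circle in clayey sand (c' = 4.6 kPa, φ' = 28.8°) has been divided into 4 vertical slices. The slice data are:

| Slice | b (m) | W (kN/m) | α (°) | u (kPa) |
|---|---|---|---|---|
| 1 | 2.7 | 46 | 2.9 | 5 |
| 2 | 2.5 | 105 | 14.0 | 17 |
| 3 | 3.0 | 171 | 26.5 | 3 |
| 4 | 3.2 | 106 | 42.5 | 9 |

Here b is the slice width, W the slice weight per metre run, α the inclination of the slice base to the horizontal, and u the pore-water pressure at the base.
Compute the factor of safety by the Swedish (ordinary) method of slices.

FS = 1.19

Ordinary method of slices: FS = Σ[c'·Δl_i + (W_i cosα_i − u_i·Δl_i)·tanφ'] / Σ W_i sinα_i, with Δl_i = b_i / cosα_i.
Slice 1: Δl = 2.7/cos2.9° = 2.703 m; N'_1 = 46·cos2.9° − 5·2.703 = 32.4; c'Δl = 12.44; W sinα = 2.3
Slice 2: Δl = 2.5/cos14.0° = 2.577 m; N'_2 = 105·cos14.0° − 17·2.577 = 58.1; c'Δl = 11.85; W sinα = 25.4
Slice 3: Δl = 3.0/cos26.5° = 3.352 m; N'_3 = 171·cos26.5° − 3·3.352 = 143.0; c'Δl = 15.42; W sinα = 76.3
Slice 4: Δl = 3.2/cos42.5° = 4.340 m; N'_4 = 106·cos42.5° − 9·4.340 = 39.1; c'Δl = 19.97; W sinα = 71.6
Σc'Δl = 59.7 kN/m; ΣN' = 272.6 kN/m; ΣW sinα = 175.6 kN/m
Resisting = 59.7 + 272.6·tan28.8° = 59.7 + 149.8 = 209.5 kN/m
FS = 209.5 / 175.6 = 1.193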